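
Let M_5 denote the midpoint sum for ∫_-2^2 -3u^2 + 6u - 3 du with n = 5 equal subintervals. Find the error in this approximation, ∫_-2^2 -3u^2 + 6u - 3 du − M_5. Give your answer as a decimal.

Exact integral: ∫_-2^2 f(u) du = -28.
M_5 = -27.36.
Error = -28 − (-27.36) = -0.64.

-0.64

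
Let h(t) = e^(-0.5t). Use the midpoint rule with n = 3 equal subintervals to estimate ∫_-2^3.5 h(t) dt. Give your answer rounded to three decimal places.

Δt = (3.5 − (-2))/3 = 11/6.
Midpoints: -13/12, 0.75, 31/12.
h(-13/12) ≈ 1.719, h(0.75) ≈ 0.687, h(31/12) ≈ 0.275.
Sum = Δt · [h(-13/12) + h(0.75) + h(31/12)].
Sum ≈ 4.915.

4.915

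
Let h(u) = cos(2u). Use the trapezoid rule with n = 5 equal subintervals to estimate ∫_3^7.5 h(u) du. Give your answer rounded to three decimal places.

Δu = (7.5 − 3)/5 = 0.9.
h(3) ≈ 0.960, h(3.9) ≈ 0.054, h(4.8) ≈ -0.985, h(5.7) ≈ 0.393, h(6.6) ≈ 0.806, h(7.5) ≈ -0.760.
T_5 = (Δu/2)·[h(u_0) + 2h(u_1) + ... + 2h(u_{4}) + h(u_5)].
Sum ≈ 0.332.

0.332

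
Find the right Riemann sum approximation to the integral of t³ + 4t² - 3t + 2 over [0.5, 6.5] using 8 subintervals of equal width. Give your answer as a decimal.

Δt = (6.5 − 0.5)/8 = 0.75.
Right endpoints: 1.25, 2, 2.75, 3.5, 4.25, 5, 5.75, 6.5.
f(1.25) = 6.453125, f(2) = 20, f(2.75) = 44.796875, f(3.5) = 83.375, f(4.25) = 138.265625, f(5) = 212, f(5.75) = 307.109375, f(6.5) = 426.125.
Sum = Δt · [f(1.25) + f(2) + f(2.75) + ...].
Sum = 928.59375.

928.59375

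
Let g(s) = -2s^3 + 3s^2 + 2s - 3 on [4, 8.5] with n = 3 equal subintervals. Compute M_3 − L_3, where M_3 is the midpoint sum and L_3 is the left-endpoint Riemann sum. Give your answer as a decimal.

-604.546875

M_3 = -1860.046875.
L_3 = -1255.5.
M_3 − L_3 = -604.546875.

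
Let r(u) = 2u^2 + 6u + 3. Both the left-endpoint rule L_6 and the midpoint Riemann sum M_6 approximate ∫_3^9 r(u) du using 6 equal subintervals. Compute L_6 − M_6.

L_6 = 614.
M_6 = 701.
L_6 − M_6 = -87.

-87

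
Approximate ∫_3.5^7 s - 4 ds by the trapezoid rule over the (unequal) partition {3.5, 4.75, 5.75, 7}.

4.375

Subinterval widths: 1.25, 1, 1.25.
f(3.5) = -0.5, f(4.75) = 0.75, f(5.75) = 1.75, f(7) = 3.
On each subinterval the trapezoid contributes (Δs_i/2)·[f(s_{i-1}) + f(s_i)].
Sum = 4.375.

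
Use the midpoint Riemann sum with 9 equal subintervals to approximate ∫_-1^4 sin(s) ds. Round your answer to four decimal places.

1.2094

Δs = (4 − (-1))/9 = 5/9.
Midpoints: -13/18, -1/6, 7/18, 17/18, 1.5, 37/18, 47/18, 19/6, 67/18.
f(-13/18) ≈ -0.6611, f(-1/6) ≈ -0.1659, f(7/18) ≈ 0.3792, f(17/18) ≈ 0.8102, f(1.5) ≈ 0.9975, f(37/18) ≈ 0.8848, f(47/18) ≈ 0.5059, f(19/6) ≈ -0.0251, f(67/18) ≈ -0.5486.
Sum = Δs · [f(-13/18) + f(-1/6) + f(7/18) + ...].
Sum ≈ 1.2094.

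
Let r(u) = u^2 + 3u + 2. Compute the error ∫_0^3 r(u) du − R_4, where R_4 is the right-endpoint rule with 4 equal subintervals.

Exact integral: ∫_0^3 r(u) du = 28.5.
R_4 = 35.53125.
Error = 28.5 − 35.53125 = -7.03125.

-7.03125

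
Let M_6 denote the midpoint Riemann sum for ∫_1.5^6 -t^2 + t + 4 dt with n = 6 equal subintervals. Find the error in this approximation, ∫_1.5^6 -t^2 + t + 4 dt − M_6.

Exact integral: ∫_1.5^6 f(t) dt = -36.
M_6 = -35.7890625.
Error = -36 − (-35.7890625) = -0.2109375.

-0.2109375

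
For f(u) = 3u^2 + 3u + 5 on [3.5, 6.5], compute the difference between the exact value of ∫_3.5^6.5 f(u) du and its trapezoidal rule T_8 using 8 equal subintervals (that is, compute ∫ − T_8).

Exact integral: ∫_3.5^6.5 f(u) du = 291.75.
T_8 = 291.9609375.
Error = 291.75 − 291.9609375 = -0.2109375.

-0.2109375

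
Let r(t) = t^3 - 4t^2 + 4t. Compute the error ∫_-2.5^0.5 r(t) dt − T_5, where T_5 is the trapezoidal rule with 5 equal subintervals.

Exact integral: ∫_-2.5^0.5 r(t) dt = -42.75.
T_5 = -44.01.
Error = -42.75 − (-44.01) = 1.26.

1.26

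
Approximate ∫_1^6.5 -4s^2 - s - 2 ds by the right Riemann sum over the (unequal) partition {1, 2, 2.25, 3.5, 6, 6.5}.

Subinterval widths: 1, 0.25, 1.25, 2.5, 0.5.
Right endpoints: 2, 2.25, 3.5, 6, 6.5.
f(2) = -20, f(2.25) = -24.5, f(3.5) = -54.5, f(6) = -152, f(6.5) = -177.5.
Sum = Σ Δs_i · f(s_i).
Sum = -563.

-563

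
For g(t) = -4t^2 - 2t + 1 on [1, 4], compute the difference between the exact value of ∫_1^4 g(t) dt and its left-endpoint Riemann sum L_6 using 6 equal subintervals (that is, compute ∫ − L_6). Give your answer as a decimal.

Exact integral: ∫_1^4 g(t) dt = -96.
L_6 = -80.
Error = -96 − (-80) = -16.

-16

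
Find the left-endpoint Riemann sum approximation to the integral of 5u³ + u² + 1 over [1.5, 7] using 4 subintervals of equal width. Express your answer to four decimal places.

2026.2451

Δu = (7 − 1.5)/4 = 1.375.
Left endpoints: 1.5, 2.875, 4.25, 5.625.
f(1.5) = 20.125, f(2.875) = 65579/512, f(4.25) = 402.890625, f(5.625) = 472337/512.
Sum = Δu · [f(1.5) + f(2.875) + f(4.25) + f(5.625)].
Sum ≈ 2026.2451.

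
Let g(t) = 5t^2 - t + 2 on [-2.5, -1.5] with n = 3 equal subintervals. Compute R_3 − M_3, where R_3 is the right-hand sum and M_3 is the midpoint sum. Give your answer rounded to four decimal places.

-3.3611

R_3 ≈ 21.009259.
M_3 ≈ 24.370370.
R_3 − M_3 ≈ -3.3611.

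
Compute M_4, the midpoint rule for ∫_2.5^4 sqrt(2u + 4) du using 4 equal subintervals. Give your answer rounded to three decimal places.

4.857

Δu = (4 − 2.5)/4 = 0.375.
Midpoints: 2.6875, 3.0625, 3.4375, 3.8125.
f(2.6875) ≈ 3.062, f(3.0625) ≈ 3.182, f(3.4375) ≈ 3.298, f(3.8125) ≈ 3.410.
Sum = Δu · [f(2.6875) + f(3.0625) + f(3.4375) + f(3.8125)].
Sum ≈ 4.857.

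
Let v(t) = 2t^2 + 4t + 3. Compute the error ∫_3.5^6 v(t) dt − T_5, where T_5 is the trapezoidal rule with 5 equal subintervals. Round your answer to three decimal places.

-0.208

Exact integral: ∫_3.5^6 v(t) dt ≈ 170.41667.
T_5 = 170.625.
Error ≈ 170.41667 − 170.625 ≈ -0.208.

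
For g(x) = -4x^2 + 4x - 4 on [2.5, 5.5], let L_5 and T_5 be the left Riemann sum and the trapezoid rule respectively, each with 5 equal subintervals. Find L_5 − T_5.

25.2

L_5 = -140.52.
T_5 = -165.72.
L_5 − T_5 = 25.2.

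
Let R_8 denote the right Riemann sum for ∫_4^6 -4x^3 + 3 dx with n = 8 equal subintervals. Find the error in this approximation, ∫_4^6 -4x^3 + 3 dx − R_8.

77.25

Exact integral: ∫_4^6 f(x) dx = -1034.
R_8 = -1111.25.
Error = -1034 − (-1111.25) = 77.25.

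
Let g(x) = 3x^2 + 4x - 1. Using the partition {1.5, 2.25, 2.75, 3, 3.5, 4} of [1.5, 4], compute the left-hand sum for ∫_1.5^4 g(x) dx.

Subinterval widths: 0.75, 0.5, 0.25, 0.5, 0.5.
Left endpoints: 1.5, 2.25, 2.75, 3, 3.5.
g(1.5) = 11.75, g(2.25) = 23.1875, g(2.75) = 32.6875, g(3) = 38, g(3.5) = 49.75.
Sum = Σ Δx_i · g(x_i).
Sum = 72.453125.

72.453125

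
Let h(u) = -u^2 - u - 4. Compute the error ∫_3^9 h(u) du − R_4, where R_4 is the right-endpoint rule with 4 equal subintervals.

Exact integral: ∫_3^9 h(u) du = -294.
R_4 = -354.75.
Error = -294 − (-354.75) = 60.75.

60.75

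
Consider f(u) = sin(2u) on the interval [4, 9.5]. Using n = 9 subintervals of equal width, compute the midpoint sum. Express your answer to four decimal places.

Δu = (9.5 − 4)/9 = 11/18.
Midpoints: 155/36, 59/12, 199/36, 221/36, 6.75, 265/36, 287/36, 103/12, 331/36.
f(155/36) ≈ 0.7268, f(59/12) ≈ -0.3973, f(199/36) ≈ -0.9982, f(221/36) ≈ -0.2846, f(6.75) ≈ 0.8038, f(265/36) ≈ 0.8337, f(287/36) ≈ -0.2343, f(103/12) ≈ -0.9937, f(331/36) ≈ -0.4445.
Sum = Δu · [f(155/36) + f(59/12) + f(199/36) + ...].
Sum ≈ -0.6040.

-0.6040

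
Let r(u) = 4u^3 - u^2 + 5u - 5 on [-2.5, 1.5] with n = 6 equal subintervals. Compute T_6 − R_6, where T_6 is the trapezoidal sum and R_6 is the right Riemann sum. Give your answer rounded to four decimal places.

-33.3333

T_6 ≈ -72.407407.
R_6 ≈ -39.074074.
T_6 − R_6 ≈ -33.3333.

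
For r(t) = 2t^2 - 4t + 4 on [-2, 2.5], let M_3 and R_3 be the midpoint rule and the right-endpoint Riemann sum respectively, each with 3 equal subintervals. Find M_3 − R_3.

M_3 = 27.5625.
R_3 = 22.5.
M_3 − R_3 = 5.0625.

5.0625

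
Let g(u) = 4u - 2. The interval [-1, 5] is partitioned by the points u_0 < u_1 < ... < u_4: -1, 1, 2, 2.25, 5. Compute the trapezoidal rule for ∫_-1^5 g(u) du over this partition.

Subinterval widths: 2, 1, 0.25, 2.75.
g(-1) = -6, g(1) = 2, g(2) = 6, g(2.25) = 7, g(5) = 18.
On each subinterval the trapezoid contributes (Δu_i/2)·[g(u_{i-1}) + g(u_i)].
Sum = 36.

36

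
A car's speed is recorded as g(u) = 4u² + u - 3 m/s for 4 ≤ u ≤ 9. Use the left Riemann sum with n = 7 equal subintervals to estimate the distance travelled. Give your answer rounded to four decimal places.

811.2245

Δu = (9 − 4)/7 = 5/7.
Left endpoints: 4, 33/7, 38/7, 43/7, 48/7, 53/7, 58/7.
g(4) = 65, g(33/7) = 4440/49, g(38/7) = 5895/49, g(43/7) = 7550/49, g(48/7) = 9405/49, g(53/7) = 11460/49, g(58/7) = 13715/49.
Sum = Δu · [g(4) + g(33/7) + g(38/7) + ...].
Sum ≈ 811.2245.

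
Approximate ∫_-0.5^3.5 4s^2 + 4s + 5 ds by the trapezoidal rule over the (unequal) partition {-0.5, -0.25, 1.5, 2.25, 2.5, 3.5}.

Subinterval widths: 0.25, 1.75, 0.75, 0.25, 1.
f(-0.5) = 4, f(-0.25) = 4.25, f(1.5) = 20, f(2.25) = 34.25, f(2.5) = 40, f(3.5) = 68.
On each subinterval the trapezoid contributes (Δs_i/2)·[f(s_{i-1}) + f(s_i)].
Sum = 105.875.

105.875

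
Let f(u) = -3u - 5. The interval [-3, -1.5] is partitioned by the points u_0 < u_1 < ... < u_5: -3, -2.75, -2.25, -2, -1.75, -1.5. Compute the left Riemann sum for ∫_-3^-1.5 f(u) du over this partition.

3.375

Subinterval widths: 0.25, 0.5, 0.25, 0.25, 0.25.
Left endpoints: -3, -2.75, -2.25, -2, -1.75.
f(-3) = 4, f(-2.75) = 3.25, f(-2.25) = 1.75, f(-2) = 1, f(-1.75) = 0.25.
Sum = Σ Δu_i · f(u_i).
Sum = 3.375.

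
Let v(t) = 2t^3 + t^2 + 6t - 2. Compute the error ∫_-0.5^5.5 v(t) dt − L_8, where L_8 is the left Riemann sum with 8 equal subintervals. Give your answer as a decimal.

140.625

Exact integral: ∫_-0.5^5.5 v(t) dt = 591.
L_8 = 450.375.
Error = 591 − 450.375 = 140.625.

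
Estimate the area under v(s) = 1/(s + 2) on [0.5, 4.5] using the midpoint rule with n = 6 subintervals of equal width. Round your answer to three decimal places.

Δs = (4.5 − 0.5)/6 = 2/3.
Midpoints: 5/6, 1.5, 13/6, 17/6, 3.5, 25/6.
v(5/6) = 6/17, v(1.5) = 2/7, v(13/6) = 0.24, v(17/6) = 6/29, v(3.5) = 2/11, v(25/6) = 6/37.
Sum = Δs · [v(5/6) + v(1.5) + v(13/6) + ...].
Sum ≈ 0.953.

0.953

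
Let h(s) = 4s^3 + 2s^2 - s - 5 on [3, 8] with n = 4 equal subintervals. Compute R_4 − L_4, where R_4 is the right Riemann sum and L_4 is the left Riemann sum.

2556.25

R_4 = 5652.5.
L_4 = 3096.25.
R_4 − L_4 = 2556.25.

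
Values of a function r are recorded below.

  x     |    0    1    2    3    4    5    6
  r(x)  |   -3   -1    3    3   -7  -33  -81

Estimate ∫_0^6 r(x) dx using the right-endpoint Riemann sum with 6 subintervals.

-116

Δx = 1.
Sum = 1·[(-1) + 3 + 3 + (-7) + (-33) + (-81)] = -116.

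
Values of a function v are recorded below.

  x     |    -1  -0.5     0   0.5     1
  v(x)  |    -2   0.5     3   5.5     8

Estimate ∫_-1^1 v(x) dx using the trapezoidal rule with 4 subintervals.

Δx = 0.5.
T_4 = (0.5/2)·[(-2) + 2·0.5 + 2·3 + 2·5.5 + 8] = 6.

6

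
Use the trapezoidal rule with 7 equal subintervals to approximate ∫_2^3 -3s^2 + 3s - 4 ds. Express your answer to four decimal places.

Δs = (3 − 2)/7 = 1/7.
f(2) = -10, f(15/7) = -556/49, f(16/7) = -628/49, f(17/7) = -706/49, f(18/7) = -790/49, f(19/7) = -880/49, f(20/7) = -976/49, f(3) = -22.
T_7 = (Δs/2)·[f(s_0) + 2f(s_1) + ... + 2f(s_{6}) + f(s_7)].
Sum ≈ -15.5102.

-15.5102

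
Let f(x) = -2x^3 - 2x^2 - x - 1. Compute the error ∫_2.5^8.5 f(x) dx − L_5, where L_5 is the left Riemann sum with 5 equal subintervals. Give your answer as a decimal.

Exact integral: ∫_2.5^8.5 f(x) dx = -3028.5.
L_5 = -2277.9.
Error = -3028.5 − (-2277.9) = -750.6.

-750.6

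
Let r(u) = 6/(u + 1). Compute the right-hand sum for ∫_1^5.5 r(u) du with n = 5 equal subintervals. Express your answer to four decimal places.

6.2271

Δu = (5.5 − 1)/5 = 0.9.
Right endpoints: 1.9, 2.8, 3.7, 4.6, 5.5.
r(1.9) = 60/29, r(2.8) = 30/19, r(3.7) = 60/47, r(4.6) = 15/14, r(5.5) = 12/13.
Sum = Δu · [r(1.9) + r(2.8) + r(3.7) + r(4.6) + r(5.5)].
Sum ≈ 6.2271.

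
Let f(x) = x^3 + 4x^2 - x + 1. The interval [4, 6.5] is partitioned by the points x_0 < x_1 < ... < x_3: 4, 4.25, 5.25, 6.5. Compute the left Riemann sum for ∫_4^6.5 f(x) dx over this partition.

490.39453125

Subinterval widths: 0.25, 1, 1.25.
Left endpoints: 4, 4.25, 5.25.
f(4) = 125, f(4.25) = 145.765625, f(5.25) = 250.703125.
Sum = Σ Δx_i · f(x_i).
Sum = 490.39453125.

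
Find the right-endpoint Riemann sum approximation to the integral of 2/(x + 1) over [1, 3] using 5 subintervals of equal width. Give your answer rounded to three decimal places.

Δx = (3 − 1)/5 = 0.4.
Right endpoints: 1.4, 1.8, 2.2, 2.6, 3.
f(1.4) = 5/6, f(1.8) = 5/7, f(2.2) = 0.625, f(2.6) = 5/9, f(3) = 0.5.
Sum = Δx · [f(1.4) + f(1.8) + f(2.2) + f(2.6) + f(3)].
Sum ≈ 1.291.

1.291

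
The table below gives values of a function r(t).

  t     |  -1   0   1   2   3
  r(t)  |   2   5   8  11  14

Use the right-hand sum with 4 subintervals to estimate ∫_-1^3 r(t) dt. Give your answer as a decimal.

38

Δt = 1.
Sum = 1·[5 + 8 + 11 + 14] = 38.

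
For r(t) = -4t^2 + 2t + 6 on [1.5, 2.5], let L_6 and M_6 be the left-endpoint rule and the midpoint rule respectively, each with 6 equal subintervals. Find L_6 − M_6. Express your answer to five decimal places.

1.13889

L_6 ≈ -5.1851852.
M_6 ≈ -6.3240741.
L_6 − M_6 ≈ 1.13889.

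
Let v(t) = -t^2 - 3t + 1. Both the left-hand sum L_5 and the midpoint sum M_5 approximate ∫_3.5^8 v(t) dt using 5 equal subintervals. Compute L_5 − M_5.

L_5 = -200.745.
M_5 = -229.19625.
L_5 − M_5 = 28.45125.

28.45125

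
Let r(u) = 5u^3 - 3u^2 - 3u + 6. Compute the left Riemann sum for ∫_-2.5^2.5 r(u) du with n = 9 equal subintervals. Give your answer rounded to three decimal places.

-41.258

Δu = (2.5 − (-2.5))/9 = 5/9.
Left endpoints: -2.5, -35/18, -25/18, -5/6, -5/18, 5/18, 5/6, 25/18, 35/18.
r(-2.5) = -83.375, r(-35/18) = -211513/5832, r(-25/18) = -52583/5832, r(-5/6) = 761/216, r(-5/18) = 37877/5832, r(5/18) = 29407/5832, r(5/6) = 931/216, r(25/18) = 55067/5832, r(35/18) = 149197/5832.
Sum = Δu · [r(-2.5) + r(-35/18) + r(-25/18) + ...].
Sum ≈ -41.258.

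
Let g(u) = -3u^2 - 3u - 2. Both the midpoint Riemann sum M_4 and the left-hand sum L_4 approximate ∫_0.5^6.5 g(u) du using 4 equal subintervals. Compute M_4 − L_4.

-97.875

M_4 = -346.125.
L_4 = -248.25.
M_4 − L_4 = -97.875.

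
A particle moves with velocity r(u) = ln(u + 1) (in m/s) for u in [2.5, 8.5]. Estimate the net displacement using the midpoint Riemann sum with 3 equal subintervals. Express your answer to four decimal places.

11.0319

Δu = (8.5 − 2.5)/3 = 2.
Midpoints: 3.5, 5.5, 7.5.
r(3.5) ≈ 1.5041, r(5.5) ≈ 1.8718, r(7.5) ≈ 2.1401.
Sum = Δu · [r(3.5) + r(5.5) + r(7.5)].
Sum ≈ 11.0319.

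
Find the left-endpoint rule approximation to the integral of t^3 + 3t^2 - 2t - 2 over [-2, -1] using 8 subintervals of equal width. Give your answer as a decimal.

Δt = (-1 − (-2))/8 = 0.125.
Left endpoints: -2, -1.875, -1.75, -1.625, -1.5, -1.375, -1.25, -1.125.
f(-2) = 6, f(-1.875) = 2921/512, f(-1.75) = 5.328125, f(-1.625) = 2499/512, f(-1.5) = 4.375, f(-1.375) = 1957/512, f(-1.25) = 3.234375, f(-1.125) = 1343/512.
Sum = Δt · [f(-2) + f(-1.875) + f(-1.75) + ...].
Sum = 4.49609375.

4.49609375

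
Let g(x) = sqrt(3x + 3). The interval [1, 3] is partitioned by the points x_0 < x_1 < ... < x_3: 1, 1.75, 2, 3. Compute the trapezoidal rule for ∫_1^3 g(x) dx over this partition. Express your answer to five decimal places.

Subinterval widths: 0.75, 0.25, 1.
g(1) ≈ 2.44949, g(1.75) ≈ 2.87228, g(2) ≈ 3.00000, g(3) ≈ 3.46410.
On each subinterval the trapezoid contributes (Δx_i/2)·[g(x_{i-1}) + g(x_i)].
Sum ≈ 5.96175.

5.96175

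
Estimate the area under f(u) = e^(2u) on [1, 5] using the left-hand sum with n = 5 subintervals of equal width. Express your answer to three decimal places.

4456.139

Δu = (5 − 1)/5 = 0.8.
Left endpoints: 1, 1.8, 2.6, 3.4, 4.2.
f(1) ≈ 7.389, f(1.8) ≈ 36.598, f(2.6) ≈ 181.272, f(3.4) ≈ 897.847, f(4.2) ≈ 4447.067.
Sum = Δu · [f(1) + f(1.8) + f(2.6) + f(3.4) + f(4.2)].
Sum ≈ 4456.139.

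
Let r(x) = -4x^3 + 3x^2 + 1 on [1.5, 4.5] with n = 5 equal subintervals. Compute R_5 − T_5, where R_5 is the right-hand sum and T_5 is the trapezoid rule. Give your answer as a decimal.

R_5 = -409.29.
T_5 = -320.19.
R_5 − T_5 = -89.1.

-89.1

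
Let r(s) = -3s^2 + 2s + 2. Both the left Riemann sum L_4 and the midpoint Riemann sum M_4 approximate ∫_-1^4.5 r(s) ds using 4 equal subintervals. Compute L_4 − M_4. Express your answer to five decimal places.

L_4 = -34.93359375.
M_4 ≈ -59.2753906.
L_4 − M_4 ≈ 24.34180.

24.34180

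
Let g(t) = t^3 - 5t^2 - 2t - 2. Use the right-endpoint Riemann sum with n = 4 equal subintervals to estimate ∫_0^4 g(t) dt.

Δt = (4 − 0)/4 = 1.
Right endpoints: 1, 2, 3, 4.
g(1) = -8, g(2) = -18, g(3) = -26, g(4) = -26.
Sum = Δt · [g(1) + g(2) + g(3) + g(4)].
Sum = -78.

-78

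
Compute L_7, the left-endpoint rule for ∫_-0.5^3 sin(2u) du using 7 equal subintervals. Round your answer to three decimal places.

-0.333

Δu = (3 − (-0.5))/7 = 0.5.
Left endpoints: -0.5, 0, 0.5, 1, 1.5, 2, 2.5.
f(-0.5) ≈ -0.841, f(0) ≈ 0.000, f(0.5) ≈ 0.841, f(1) ≈ 0.909, f(1.5) ≈ 0.141, f(2) ≈ -0.757, f(2.5) ≈ -0.959.
Sum = Δu · [f(-0.5) + f(0) + f(0.5) + ...].
Sum ≈ -0.333.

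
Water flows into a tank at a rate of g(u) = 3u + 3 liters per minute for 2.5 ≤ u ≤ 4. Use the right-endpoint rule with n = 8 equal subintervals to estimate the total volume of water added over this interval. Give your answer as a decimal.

19.546875

Δu = (4 − 2.5)/8 = 0.1875.
Right endpoints: 2.6875, 2.875, 3.0625, 3.25, 3.4375, 3.625, 3.8125, 4.
g(2.6875) = 11.0625, g(2.875) = 11.625, g(3.0625) = 12.1875, g(3.25) = 12.75, g(3.4375) = 13.3125, g(3.625) = 13.875, g(3.8125) = 14.4375, g(4) = 15.
Sum = Δu · [g(2.6875) + g(2.875) + g(3.0625) + ...].
Sum = 19.546875.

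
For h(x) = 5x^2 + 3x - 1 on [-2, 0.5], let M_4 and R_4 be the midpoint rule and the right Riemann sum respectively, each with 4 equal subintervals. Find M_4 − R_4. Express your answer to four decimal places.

2.2949

M_4 ≈ 5.009766.
R_4 = 2.71484375.
M_4 − R_4 ≈ 2.2949.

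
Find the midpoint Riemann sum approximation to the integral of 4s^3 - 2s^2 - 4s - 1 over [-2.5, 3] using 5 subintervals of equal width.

Δs = (3 − (-2.5))/5 = 1.1.
Midpoints: -1.95, -0.85, 0.25, 1.35, 2.45.
f(-1.95) = -30.4645, f(-0.85) = -1.5015, f(0.25) = -2.0625, f(1.35) = -0.2035, f(2.45) = 36.0195.
Sum = Δs · [f(-1.95) + f(-0.85) + f(0.25) + f(1.35) + f(2.45)].
Sum = 1.96625.

1.96625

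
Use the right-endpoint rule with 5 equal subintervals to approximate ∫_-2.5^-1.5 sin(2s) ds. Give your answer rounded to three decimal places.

Δs = (-1.5 − (-2.5))/5 = 0.2.
Right endpoints: -2.3, -2.1, -1.9, -1.7, -1.5.
f(-2.3) ≈ 0.994, f(-2.1) ≈ 0.872, f(-1.9) ≈ 0.612, f(-1.7) ≈ 0.256, f(-1.5) ≈ -0.141.
Sum = Δs · [f(-2.3) + f(-2.1) + f(-1.9) + f(-1.7) + f(-1.5)].
Sum ≈ 0.518.

0.518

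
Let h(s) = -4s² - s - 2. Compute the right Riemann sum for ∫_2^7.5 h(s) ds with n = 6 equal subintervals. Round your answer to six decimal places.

Δs = (7.5 − 2)/6 = 11/12.
Right endpoints: 35/12, 23/6, 4.75, 17/3, 79/12, 7.5.
h(35/12) = -701/18, h(23/6) = -1163/18, h(4.75) = -97, h(17/3) = -1225/9, h(79/12) = -3275/18, h(7.5) = -234.5.
Sum = Δs · [h(35/12) + h(23/6) + h(4.75) + ...].
Sum ≈ -690.351852.

-690.351852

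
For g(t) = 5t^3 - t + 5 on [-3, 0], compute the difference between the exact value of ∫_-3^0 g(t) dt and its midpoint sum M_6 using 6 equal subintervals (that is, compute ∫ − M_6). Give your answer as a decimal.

Exact integral: ∫_-3^0 g(t) dt = -81.75.
M_6 = -80.34375.
Error = -81.75 − (-80.34375) = -1.40625.

-1.40625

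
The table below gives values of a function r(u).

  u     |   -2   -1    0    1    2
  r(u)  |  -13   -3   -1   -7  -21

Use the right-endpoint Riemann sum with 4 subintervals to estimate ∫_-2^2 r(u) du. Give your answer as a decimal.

-32

Δu = 1.
Sum = 1·[(-3) + (-1) + (-7) + (-21)] = -32.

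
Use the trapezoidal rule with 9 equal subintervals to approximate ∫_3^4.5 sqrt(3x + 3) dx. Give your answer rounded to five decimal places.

5.65632

Δx = (4.5 − 3)/9 = 1/6.
f(3) ≈ 3.46410, f(19/6) ≈ 3.53553, f(10/3) ≈ 3.60555, f(3.5) ≈ 3.67423, f(11/3) ≈ 3.74166, f(23/6) ≈ 3.80789, f(4) ≈ 3.87298, f(25/6) ≈ 3.93700, f(13/3) ≈ 4.00000, f(4.5) ≈ 4.06202.
T_9 = (Δx/2)·[f(x_0) + 2f(x_1) + ... + 2f(x_{8}) + f(x_9)].
Sum ≈ 5.65632.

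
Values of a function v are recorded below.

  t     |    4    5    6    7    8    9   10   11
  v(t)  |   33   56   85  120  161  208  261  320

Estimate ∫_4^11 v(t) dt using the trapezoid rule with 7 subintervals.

1067.5

Δt = 1.
T_7 = (1/2)·[33 + 2·56 + 2·85 + 2·120 + 2·161 + 2·208 + 2·261 + 320] = 1067.5.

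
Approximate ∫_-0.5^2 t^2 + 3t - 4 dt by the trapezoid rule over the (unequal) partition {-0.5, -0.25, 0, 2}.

Subinterval widths: 0.25, 0.25, 2.
f(-0.5) = -5.25, f(-0.25) = -4.6875, f(0) = -4, f(2) = 6.
On each subinterval the trapezoid contributes (Δt_i/2)·[f(t_{i-1}) + f(t_i)].
Sum = -0.328125.

-0.328125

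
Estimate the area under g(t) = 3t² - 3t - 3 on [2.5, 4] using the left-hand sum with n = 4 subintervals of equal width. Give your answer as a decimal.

24.71484375

Δt = (4 − 2.5)/4 = 0.375.
Left endpoints: 2.5, 2.875, 3.25, 3.625.
g(2.5) = 8.25, g(2.875) = 13.171875, g(3.25) = 18.9375, g(3.625) = 25.546875.
Sum = Δt · [g(2.5) + g(2.875) + g(3.25) + g(3.625)].
Sum = 24.71484375.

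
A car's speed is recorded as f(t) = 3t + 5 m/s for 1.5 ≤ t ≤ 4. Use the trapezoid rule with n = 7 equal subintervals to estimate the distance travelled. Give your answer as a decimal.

33.125

Δt = (4 − 1.5)/7 = 5/14.
f(1.5) = 9.5, f(13/7) = 74/7, f(31/14) = 163/14, f(18/7) = 89/7, f(41/14) = 193/14, f(23/7) = 104/7, f(51/14) = 223/14, f(4) = 17.
T_7 = (Δt/2)·[f(t_0) + 2f(t_1) + ... + 2f(t_{6}) + f(t_7)].
Sum = 33.125.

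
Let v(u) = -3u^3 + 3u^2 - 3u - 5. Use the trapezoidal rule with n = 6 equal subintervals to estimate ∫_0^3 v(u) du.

-63.5625

Δu = (3 − 0)/6 = 0.5.
v(0) = -5, v(0.5) = -6.125, v(1) = -8, v(1.5) = -12.875, v(2) = -23, v(2.5) = -40.625, v(3) = -68.
T_6 = (Δu/2)·[v(u_0) + 2v(u_1) + ... + 2v(u_{5}) + v(u_6)].
Sum = -63.5625.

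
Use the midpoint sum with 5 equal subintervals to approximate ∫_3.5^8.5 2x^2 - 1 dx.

375

Δx = (8.5 − 3.5)/5 = 1.
Midpoints: 4, 5, 6, 7, 8.
f(4) = 31, f(5) = 49, f(6) = 71, f(7) = 97, f(8) = 127.
Sum = Δx · [f(4) + f(5) + f(6) + f(7) + f(8)].
Sum = 375.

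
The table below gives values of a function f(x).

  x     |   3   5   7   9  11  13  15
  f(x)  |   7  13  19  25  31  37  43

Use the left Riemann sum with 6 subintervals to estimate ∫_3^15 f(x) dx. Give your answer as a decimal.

Δx = 2.
Sum = 2·[7 + 13 + 19 + 25 + 31 + 37] = 264.

264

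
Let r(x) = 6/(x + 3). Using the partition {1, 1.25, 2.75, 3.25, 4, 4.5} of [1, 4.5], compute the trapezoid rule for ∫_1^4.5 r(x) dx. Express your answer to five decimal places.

3.80199

Subinterval widths: 0.25, 1.5, 0.5, 0.75, 0.5.
r(1) = 1.5, r(1.25) = 24/17, r(2.75) = 24/23, r(3.25) = 0.96, r(4) = 6/7, r(4.5) = 0.8.
On each subinterval the trapezoid contributes (Δx_i/2)·[r(x_{i-1}) + r(x_i)].
Sum ≈ 3.80199.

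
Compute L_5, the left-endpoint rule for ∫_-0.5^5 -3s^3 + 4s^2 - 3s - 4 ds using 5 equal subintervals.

Δs = (5 − (-0.5))/5 = 1.1.
Left endpoints: -0.5, 0.6, 1.7, 2.8, 3.9.
f(-0.5) = -1.125, f(0.6) = -5.008, f(1.7) = -12.279, f(2.8) = -46.896, f(3.9) = -132.817.
Sum = Δs · [f(-0.5) + f(0.6) + f(1.7) + f(2.8) + f(3.9)].
Sum = -217.9375.

-217.9375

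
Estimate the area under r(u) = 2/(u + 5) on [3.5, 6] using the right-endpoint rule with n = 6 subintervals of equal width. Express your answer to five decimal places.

0.50468

Δu = (6 − 3.5)/6 = 5/12.
Right endpoints: 47/12, 13/3, 4.75, 31/6, 67/12, 6.
r(47/12) = 24/107, r(13/3) = 3/14, r(4.75) = 8/39, r(31/6) = 12/61, r(67/12) = 24/127, r(6) = 2/11.
Sum = Δu · [r(47/12) + r(13/3) + r(4.75) + ...].
Sum ≈ 0.50468.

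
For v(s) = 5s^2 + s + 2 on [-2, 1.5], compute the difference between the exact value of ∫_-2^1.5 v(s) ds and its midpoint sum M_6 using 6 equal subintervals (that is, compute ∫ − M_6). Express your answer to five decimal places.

Exact integral: ∫_-2^1.5 v(s) ds ≈ 25.0833333.
M_6 ≈ 24.5870949.
Error ≈ 25.0833333 − 24.5870949 ≈ 0.49624.

0.49624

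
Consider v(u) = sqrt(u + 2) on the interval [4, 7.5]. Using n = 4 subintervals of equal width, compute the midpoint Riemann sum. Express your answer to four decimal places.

9.7240

Δu = (7.5 − 4)/4 = 0.875.
Midpoints: 4.4375, 5.3125, 6.1875, 7.0625.
v(4.4375) ≈ 2.5372, v(5.3125) ≈ 2.7042, v(6.1875) ≈ 2.8614, v(7.0625) ≈ 3.0104.
Sum = Δu · [v(4.4375) + v(5.3125) + v(6.1875) + v(7.0625)].
Sum ≈ 9.7240.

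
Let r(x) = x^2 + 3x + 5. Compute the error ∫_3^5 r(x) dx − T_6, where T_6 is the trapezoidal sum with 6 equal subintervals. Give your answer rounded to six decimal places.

Exact integral: ∫_3^5 r(x) dx ≈ 66.66666667.
T_6 ≈ 66.70370370.
Error ≈ 66.66666667 − 66.70370370 ≈ -0.037037.

-0.037037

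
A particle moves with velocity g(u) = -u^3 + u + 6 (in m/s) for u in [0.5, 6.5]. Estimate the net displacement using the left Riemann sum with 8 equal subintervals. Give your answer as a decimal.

-294.46875

Δu = (6.5 − 0.5)/8 = 0.75.
Left endpoints: 0.5, 1.25, 2, 2.75, 3.5, 4.25, 5, 5.75.
g(0.5) = 6.375, g(1.25) = 5.296875, g(2) = 0, g(2.75) = -12.046875, g(3.5) = -33.375, g(4.25) = -66.515625, g(5) = -114, g(5.75) = -178.359375.
Sum = Δu · [g(0.5) + g(1.25) + g(2) + ...].
Sum = -294.46875.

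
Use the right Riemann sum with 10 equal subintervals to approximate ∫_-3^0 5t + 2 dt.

Δt = (0 − (-3))/10 = 0.3.
Right endpoints: -2.7, -2.4, -2.1, -1.8, -1.5, -1.2, -0.9, -0.6, -0.3, 0.
f(-2.7) = -11.5, f(-2.4) = -10, f(-2.1) = -8.5, f(-1.8) = -7, f(-1.5) = -5.5, f(-1.2) = -4, f(-0.9) = -2.5, f(-0.6) = -1, f(-0.3) = 0.5, f(0) = 2.
Sum = Δt · [f(-2.7) + f(-2.4) + f(-2.1) + ...].
Sum = -14.25.

-14.25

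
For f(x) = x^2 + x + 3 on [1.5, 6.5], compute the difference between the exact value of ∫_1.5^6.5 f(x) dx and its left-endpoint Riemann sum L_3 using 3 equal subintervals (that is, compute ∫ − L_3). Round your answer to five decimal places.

Exact integral: ∫_1.5^6.5 f(x) dx ≈ 125.4166667.
L_3 ≈ 90.2314815.
Error ≈ 125.4166667 − 90.2314815 ≈ 35.18519.

35.18519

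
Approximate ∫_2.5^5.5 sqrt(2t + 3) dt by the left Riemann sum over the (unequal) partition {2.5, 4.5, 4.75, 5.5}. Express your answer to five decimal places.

Subinterval widths: 2, 0.25, 0.75.
Left endpoints: 2.5, 4.5, 4.75.
f(2.5) ≈ 2.82843, f(4.5) ≈ 3.46410, f(4.75) ≈ 3.53553.
Sum = Σ Δt_i · f(t_i).
Sum ≈ 9.17453.

9.17453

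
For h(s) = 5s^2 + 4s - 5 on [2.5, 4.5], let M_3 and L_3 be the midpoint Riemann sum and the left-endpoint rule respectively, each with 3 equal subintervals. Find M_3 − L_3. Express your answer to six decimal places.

24.888889

M_3 ≈ 143.46296296.
L_3 ≈ 118.57407407.
M_3 − L_3 ≈ 24.888889.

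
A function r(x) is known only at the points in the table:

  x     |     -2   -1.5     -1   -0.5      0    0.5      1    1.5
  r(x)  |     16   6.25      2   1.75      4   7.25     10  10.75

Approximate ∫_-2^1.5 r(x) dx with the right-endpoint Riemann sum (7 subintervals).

Δx = 0.5.
Sum = 0.5·[6.25 + 2 + 1.75 + 4 + 7.25 + 10 + 10.75] = 21.

21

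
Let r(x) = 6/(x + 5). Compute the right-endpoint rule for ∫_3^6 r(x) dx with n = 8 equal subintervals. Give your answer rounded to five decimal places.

1.87289

Δx = (6 − 3)/8 = 0.375.
Right endpoints: 3.375, 3.75, 4.125, 4.5, 4.875, 5.25, 5.625, 6.
r(3.375) = 48/67, r(3.75) = 24/35, r(4.125) = 48/73, r(4.5) = 12/19, r(4.875) = 48/79, r(5.25) = 24/41, r(5.625) = 48/85, r(6) = 6/11.
Sum = Δx · [r(3.375) + r(3.75) + r(4.125) + ...].
Sum ≈ 1.87289.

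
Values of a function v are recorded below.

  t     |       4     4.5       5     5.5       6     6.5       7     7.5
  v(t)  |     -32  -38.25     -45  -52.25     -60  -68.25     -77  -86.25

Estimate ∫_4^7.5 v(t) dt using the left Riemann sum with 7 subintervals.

Δt = 0.5.
Sum = 0.5·[(-32) + (-38.25) + (-45) + (-52.25) + (-60) + (-68.25) + (-77)] = -186.375.

-186.375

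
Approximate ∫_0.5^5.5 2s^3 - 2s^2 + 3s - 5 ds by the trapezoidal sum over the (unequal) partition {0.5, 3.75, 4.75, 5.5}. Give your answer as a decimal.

Subinterval widths: 3.25, 1, 0.75.
f(0.5) = -3.75, f(3.75) = 83.59375, f(4.75) = 178.46875, f(5.5) = 283.75.
On each subinterval the trapezoid contributes (Δs_i/2)·[f(s_{i-1}) + f(s_i)].
Sum = 434.109375.

434.109375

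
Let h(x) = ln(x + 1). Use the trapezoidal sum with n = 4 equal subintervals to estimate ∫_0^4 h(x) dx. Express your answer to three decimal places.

3.983

Δx = (4 − 0)/4 = 1.
h(0) ≈ 0.000, h(1) ≈ 0.693, h(2) ≈ 1.099, h(3) ≈ 1.386, h(4) ≈ 1.609.
T_4 = (Δx/2)·[h(x_0) + 2h(x_1) + 2h(x_2) + 2h(x_3) + h(x_4)].
Sum ≈ 3.983.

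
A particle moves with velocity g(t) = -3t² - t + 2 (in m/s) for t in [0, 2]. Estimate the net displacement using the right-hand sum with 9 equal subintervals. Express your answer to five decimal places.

-7.60494

Δt = (2 − 0)/9 = 2/9.
Right endpoints: 2/9, 4/9, 2/3, 8/9, 10/9, 4/3, 14/9, 16/9, 2.
g(2/9) = 44/27, g(4/9) = 26/27, g(2/3) = 0, g(8/9) = -34/27, g(10/9) = -76/27, g(4/3) = -14/3, g(14/9) = -184/27, g(16/9) = -250/27, g(2) = -12.
Sum = Δt · [g(2/9) + g(4/9) + g(2/3) + ...].
Sum ≈ -7.60494.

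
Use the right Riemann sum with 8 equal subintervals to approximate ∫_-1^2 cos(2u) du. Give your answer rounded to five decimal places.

0.02811

Δu = (2 − (-1))/8 = 0.375.
Right endpoints: -0.625, -0.25, 0.125, 0.5, 0.875, 1.25, 1.625, 2.
f(-0.625) ≈ 0.31532, f(-0.25) ≈ 0.87758, f(0.125) ≈ 0.96891, f(0.5) ≈ 0.54030, f(0.875) ≈ -0.17825, f(1.25) ≈ -0.80114, f(1.625) ≈ -0.99413, f(2) ≈ -0.65364.
Sum = Δu · [f(-0.625) + f(-0.25) + f(0.125) + ...].
Sum ≈ 0.02811.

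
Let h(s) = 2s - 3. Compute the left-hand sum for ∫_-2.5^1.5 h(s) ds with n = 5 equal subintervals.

Δs = (1.5 − (-2.5))/5 = 0.8.
Left endpoints: -2.5, -1.7, -0.9, -0.1, 0.7.
h(-2.5) = -8, h(-1.7) = -6.4, h(-0.9) = -4.8, h(-0.1) = -3.2, h(0.7) = -1.6.
Sum = Δs · [h(-2.5) + h(-1.7) + h(-0.9) + h(-0.1) + h(0.7)].
Sum = -19.2.

-19.2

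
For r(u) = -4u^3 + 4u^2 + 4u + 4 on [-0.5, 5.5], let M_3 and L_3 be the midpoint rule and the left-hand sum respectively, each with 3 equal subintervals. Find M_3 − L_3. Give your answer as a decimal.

-366

M_3 = -557.
L_3 = -191.
M_3 − L_3 = -366.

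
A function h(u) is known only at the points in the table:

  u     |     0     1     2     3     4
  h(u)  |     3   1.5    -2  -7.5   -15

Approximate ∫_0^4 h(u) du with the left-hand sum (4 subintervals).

-5

Δu = 1.
Sum = 1·[3 + 1.5 + (-2) + (-7.5)] = -5.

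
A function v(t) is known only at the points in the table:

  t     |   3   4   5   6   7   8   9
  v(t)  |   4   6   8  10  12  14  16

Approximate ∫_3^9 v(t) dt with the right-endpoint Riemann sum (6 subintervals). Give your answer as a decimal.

66

Δt = 1.
Sum = 1·[6 + 8 + 10 + 12 + 14 + 16] = 66.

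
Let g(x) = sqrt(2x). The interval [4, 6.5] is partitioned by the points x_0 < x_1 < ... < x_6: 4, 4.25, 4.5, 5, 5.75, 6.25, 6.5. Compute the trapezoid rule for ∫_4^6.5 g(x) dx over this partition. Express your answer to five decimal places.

Subinterval widths: 0.25, 0.25, 0.5, 0.75, 0.5, 0.25.
g(4) ≈ 2.82843, g(4.25) ≈ 2.91548, g(4.5) ≈ 3.00000, g(5) ≈ 3.16228, g(5.75) ≈ 3.39116, g(6.25) ≈ 3.53553, g(6.5) ≈ 3.60555.
On each subinterval the trapezoid contributes (Δx_i/2)·[g(x_{i-1}) + g(x_i)].
Sum ≈ 8.07984.

8.07984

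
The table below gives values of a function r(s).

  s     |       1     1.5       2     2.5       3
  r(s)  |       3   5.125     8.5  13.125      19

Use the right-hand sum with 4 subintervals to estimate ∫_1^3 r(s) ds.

Δs = 0.5.
Sum = 0.5·[5.125 + 8.5 + 13.125 + 19] = 22.875.

22.875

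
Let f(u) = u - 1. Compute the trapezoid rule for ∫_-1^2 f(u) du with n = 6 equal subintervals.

Δu = (2 − (-1))/6 = 0.5.
f(-1) = -2, f(-0.5) = -1.5, f(0) = -1, f(0.5) = -0.5, f(1) = 0, f(1.5) = 0.5, f(2) = 1.
T_6 = (Δu/2)·[f(u_0) + 2f(u_1) + ... + 2f(u_{5}) + f(u_6)].
Sum = -1.5.

-1.5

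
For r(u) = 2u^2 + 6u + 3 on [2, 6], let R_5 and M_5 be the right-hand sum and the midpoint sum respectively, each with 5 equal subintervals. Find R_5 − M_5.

36.48

R_5 = 282.72.
M_5 = 246.24.
R_5 − M_5 = 36.48.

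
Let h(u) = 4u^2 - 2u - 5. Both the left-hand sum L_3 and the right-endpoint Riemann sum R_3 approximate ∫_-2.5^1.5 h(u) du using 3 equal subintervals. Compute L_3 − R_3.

L_3 ≈ 30.07407.
R_3 ≈ -1.92593.
L_3 − R_3 = 32.

32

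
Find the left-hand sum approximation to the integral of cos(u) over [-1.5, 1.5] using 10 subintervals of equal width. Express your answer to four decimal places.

Δu = (1.5 − (-1.5))/10 = 0.3.
Left endpoints: -1.5, -1.2, -0.9, -0.6, -0.3, 0, 0.3, 0.6, 0.9, 1.2.
f(-1.5) ≈ 0.0707, f(-1.2) ≈ 0.3624, f(-0.9) ≈ 0.6216, f(-0.6) ≈ 0.8253, f(-0.3) ≈ 0.9553, f(0) ≈ 1.0000, f(0.3) ≈ 0.9553, f(0.6) ≈ 0.8253, f(0.9) ≈ 0.6216, f(1.2) ≈ 0.3624.
Sum = Δu · [f(-1.5) + f(-1.2) + f(-0.9) + ...].
Sum ≈ 1.9800.

1.9800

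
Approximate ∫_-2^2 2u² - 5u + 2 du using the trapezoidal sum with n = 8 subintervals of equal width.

19

Δu = (2 − (-2))/8 = 0.5.
f(-2) = 20, f(-1.5) = 14, f(-1) = 9, f(-0.5) = 5, f(0) = 2, f(0.5) = 0, f(1) = -1, f(1.5) = -1, f(2) = 0.
T_8 = (Δu/2)·[f(u_0) + 2f(u_1) + ... + 2f(u_{7}) + f(u_8)].
Sum = 19.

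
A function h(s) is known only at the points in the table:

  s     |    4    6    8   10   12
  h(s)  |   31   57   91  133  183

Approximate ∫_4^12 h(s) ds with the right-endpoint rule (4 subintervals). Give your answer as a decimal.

Δs = 2.
Sum = 2·[57 + 91 + 133 + 183] = 928.

928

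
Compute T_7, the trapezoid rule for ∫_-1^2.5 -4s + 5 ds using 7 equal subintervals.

7

Δs = (2.5 − (-1))/7 = 0.5.
f(-1) = 9, f(-0.5) = 7, f(0) = 5, f(0.5) = 3, f(1) = 1, f(1.5) = -1, f(2) = -3, f(2.5) = -5.
T_7 = (Δs/2)·[f(s_0) + 2f(s_1) + ... + 2f(s_{6}) + f(s_7)].
Sum = 7.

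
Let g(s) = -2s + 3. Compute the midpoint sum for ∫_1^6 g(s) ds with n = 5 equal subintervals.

-20

Δs = (6 − 1)/5 = 1.
Midpoints: 1.5, 2.5, 3.5, 4.5, 5.5.
g(1.5) = 0, g(2.5) = -2, g(3.5) = -4, g(4.5) = -6, g(5.5) = -8.
Sum = Δs · [g(1.5) + g(2.5) + g(3.5) + g(4.5) + g(5.5)].
Sum = -20.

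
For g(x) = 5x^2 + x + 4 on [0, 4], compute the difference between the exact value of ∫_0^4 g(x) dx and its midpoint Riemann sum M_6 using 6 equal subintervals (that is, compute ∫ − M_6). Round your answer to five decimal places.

Exact integral: ∫_0^4 g(x) dx ≈ 130.6666667.
M_6 ≈ 129.9259259.
Error ≈ 130.6666667 − 129.9259259 ≈ 0.74074.

0.74074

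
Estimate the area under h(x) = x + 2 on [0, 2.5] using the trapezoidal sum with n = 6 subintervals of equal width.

Δx = (2.5 − 0)/6 = 5/12.
h(0) = 2, h(5/12) = 29/12, h(5/6) = 17/6, h(1.25) = 3.25, h(5/3) = 11/3, h(25/12) = 49/12, h(2.5) = 4.5.
T_6 = (Δx/2)·[h(x_0) + 2h(x_1) + ... + 2h(x_{5}) + h(x_6)].
Sum = 8.125.

8.125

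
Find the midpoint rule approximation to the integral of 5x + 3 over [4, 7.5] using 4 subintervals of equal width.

111.125

Δx = (7.5 − 4)/4 = 0.875.
Midpoints: 4.4375, 5.3125, 6.1875, 7.0625.
f(4.4375) = 25.1875, f(5.3125) = 29.5625, f(6.1875) = 33.9375, f(7.0625) = 38.3125.
Sum = Δx · [f(4.4375) + f(5.3125) + f(6.1875) + f(7.0625)].
Sum = 111.125.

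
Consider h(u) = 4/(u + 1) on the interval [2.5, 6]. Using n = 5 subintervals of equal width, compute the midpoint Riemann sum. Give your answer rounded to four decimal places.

Δu = (6 − 2.5)/5 = 0.7.
Midpoints: 2.85, 3.55, 4.25, 4.95, 5.65.
h(2.85) = 80/77, h(3.55) = 80/91, h(4.25) = 16/21, h(4.95) = 80/119, h(5.65) = 80/133.
Sum = Δu · [h(2.85) + h(3.55) + h(4.25) + h(4.95) + h(5.65)].
Sum ≈ 2.7676.

2.7676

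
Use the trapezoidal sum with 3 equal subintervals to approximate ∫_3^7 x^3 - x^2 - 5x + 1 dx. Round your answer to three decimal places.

395.259

Δx = (7 − 3)/3 = 4/3.
f(3) = 4, f(13/3) = 1132/27, f(17/3) = 3308/27, f(7) = 260.
T_3 = (Δx/2)·[f(x_0) + 2f(x_1) + 2f(x_2) + f(x_3)].
Sum ≈ 395.259.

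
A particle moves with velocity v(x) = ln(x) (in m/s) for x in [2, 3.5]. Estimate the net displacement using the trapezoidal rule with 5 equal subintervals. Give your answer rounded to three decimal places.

Δx = (3.5 − 2)/5 = 0.3.
v(2) ≈ 0.693, v(2.3) ≈ 0.833, v(2.6) ≈ 0.956, v(2.9) ≈ 1.065, v(3.2) ≈ 1.163, v(3.5) ≈ 1.253.
T_5 = (Δx/2)·[v(x_0) + 2v(x_1) + ... + 2v(x_{4}) + v(x_5)].
Sum ≈ 1.497.

1.497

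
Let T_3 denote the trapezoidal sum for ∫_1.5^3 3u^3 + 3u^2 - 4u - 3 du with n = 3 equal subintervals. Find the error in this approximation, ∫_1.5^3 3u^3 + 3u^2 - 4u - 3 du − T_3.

Exact integral: ∫_1.5^3 f(u) du = 62.578125.
T_3 = 64.03125.
Error = 62.578125 − 64.03125 = -1.453125.

-1.453125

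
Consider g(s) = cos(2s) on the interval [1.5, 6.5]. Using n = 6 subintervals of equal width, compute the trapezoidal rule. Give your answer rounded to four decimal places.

0.1056

Δs = (6.5 − 1.5)/6 = 5/6.
g(1.5) ≈ -0.9900, g(7/3) ≈ -0.0457, g(19/6) ≈ 0.9987, g(4) ≈ -0.1455, g(29/6) ≈ -0.9709, g(17/3) ≈ 0.3314, g(6.5) ≈ 0.9074.
T_6 = (Δs/2)·[g(s_0) + 2g(s_1) + ... + 2g(s_{5}) + g(s_6)].
Sum ≈ 0.1056.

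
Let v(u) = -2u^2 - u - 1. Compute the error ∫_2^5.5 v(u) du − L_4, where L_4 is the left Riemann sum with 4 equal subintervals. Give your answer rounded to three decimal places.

-23.607

Exact integral: ∫_2^5.5 v(u) du ≈ -122.20833.
L_4 = -98.6015625.
Error ≈ -122.20833 − (-98.6015625) ≈ -23.607.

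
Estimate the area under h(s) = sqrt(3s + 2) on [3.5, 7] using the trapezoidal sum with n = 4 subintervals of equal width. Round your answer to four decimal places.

14.6840

Δs = (7 − 3.5)/4 = 0.875.
h(3.5) ≈ 3.5355, h(4.375) ≈ 3.8891, h(5.25) ≈ 4.2131, h(6.125) ≈ 4.5139, h(7) ≈ 4.7958.
T_4 = (Δs/2)·[h(s_0) + 2h(s_1) + 2h(s_2) + 2h(s_3) + h(s_4)].
Sum ≈ 14.6840.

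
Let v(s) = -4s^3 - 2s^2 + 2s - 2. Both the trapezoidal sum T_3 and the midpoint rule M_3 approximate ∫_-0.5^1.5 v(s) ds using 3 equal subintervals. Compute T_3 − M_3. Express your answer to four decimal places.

T_3 ≈ -10.518519.
M_3 ≈ -8.740741.
T_3 − M_3 ≈ -1.7778.

-1.7778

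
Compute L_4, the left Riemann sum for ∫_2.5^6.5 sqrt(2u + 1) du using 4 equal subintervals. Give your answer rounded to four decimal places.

Δu = (6.5 − 2.5)/4 = 1.
Left endpoints: 2.5, 3.5, 4.5, 5.5.
f(2.5) ≈ 2.4495, f(3.5) ≈ 2.8284, f(4.5) ≈ 3.1623, f(5.5) ≈ 3.4641.
Sum = Δu · [f(2.5) + f(3.5) + f(4.5) + f(5.5)].
Sum ≈ 11.9043.

11.9043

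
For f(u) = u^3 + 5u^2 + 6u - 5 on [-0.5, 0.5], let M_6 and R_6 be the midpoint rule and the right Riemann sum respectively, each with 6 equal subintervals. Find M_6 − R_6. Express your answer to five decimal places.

-0.55556

M_6 ≈ -4.5949074.
R_6 ≈ -4.0393519.
M_6 − R_6 ≈ -0.55556.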